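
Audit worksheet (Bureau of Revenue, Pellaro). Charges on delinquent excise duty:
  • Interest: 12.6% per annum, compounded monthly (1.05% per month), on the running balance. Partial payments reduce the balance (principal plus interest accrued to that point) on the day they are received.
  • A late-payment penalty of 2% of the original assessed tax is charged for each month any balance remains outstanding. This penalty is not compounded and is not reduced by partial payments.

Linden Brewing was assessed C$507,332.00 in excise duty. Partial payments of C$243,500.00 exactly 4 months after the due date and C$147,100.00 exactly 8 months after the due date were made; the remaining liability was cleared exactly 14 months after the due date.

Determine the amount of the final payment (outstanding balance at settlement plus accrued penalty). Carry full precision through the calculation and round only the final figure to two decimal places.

Balance at month 4: C$507,332.0000 × (1 + 0.0105)^4 = C$528,977.8995…
After C$243,500.00 payment: C$528,977.8995… − C$243,500.00 = C$285,477.8995…
Balance at month 8: C$285,477.8995… × (1 + 0.0105)^4 = C$297,658.1403…
After C$147,100.00 payment: C$297,658.1403… − C$147,100.00 = C$150,558.1403…
Balance at month 14: C$150,558.1403… × (1 + 0.0105)^6 = C$160,295.8020…
Penalty: 14 × 2% × C$507,332.00 = C$142,052.96
Final settlement = outstanding balance + penalty = C$160,295.8020… + C$142,052.96 = C$302,348.76

C$302,348.76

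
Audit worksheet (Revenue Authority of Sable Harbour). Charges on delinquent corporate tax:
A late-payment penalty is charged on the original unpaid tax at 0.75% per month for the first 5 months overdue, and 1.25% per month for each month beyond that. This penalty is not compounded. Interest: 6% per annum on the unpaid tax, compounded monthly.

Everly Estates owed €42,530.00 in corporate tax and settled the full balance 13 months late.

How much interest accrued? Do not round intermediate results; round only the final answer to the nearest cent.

Interest (6%/yr ÷ 12 = 0.5%/month): €42,530.00 × ((1 + 0.005)^13 − 1) = €2,848.9231…

€2,848.92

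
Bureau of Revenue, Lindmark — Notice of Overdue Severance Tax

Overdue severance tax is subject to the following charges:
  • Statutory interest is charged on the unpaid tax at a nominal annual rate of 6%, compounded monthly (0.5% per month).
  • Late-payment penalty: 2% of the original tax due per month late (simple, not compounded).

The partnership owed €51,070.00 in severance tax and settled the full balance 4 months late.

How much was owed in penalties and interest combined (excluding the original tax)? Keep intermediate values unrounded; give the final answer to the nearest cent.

Late-payment penalty = 2% × €51,070.00 × 4 mo = €4,085.60
Interest: €51,070.00 × ((1 + 0.005)^4 − 1) = €51,070.00 × 0.0201505… = €1,029.0861…
Penalties + interest = €4,085.6000 + €1,029.0861… = €5,114.69

€5,114.69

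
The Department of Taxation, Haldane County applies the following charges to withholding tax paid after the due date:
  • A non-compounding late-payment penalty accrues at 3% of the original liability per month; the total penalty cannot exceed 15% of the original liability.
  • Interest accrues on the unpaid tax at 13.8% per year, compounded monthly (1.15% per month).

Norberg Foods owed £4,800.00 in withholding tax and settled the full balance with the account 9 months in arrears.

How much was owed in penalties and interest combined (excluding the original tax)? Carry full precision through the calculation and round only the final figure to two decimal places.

£1,240.28

Penalty (uncapped): 9 × 3% × £4,800.00 = £1,296.00; cap = 15% × £4,800.00 = £720.00 → penalty = £720.00
Interest: £4,800.00 × ((1 + 0.0115)^9 − 1) = £4,800.00 × 0.1083910… = £520.2767…
Penalties + interest = £720.0000 + £520.2767… = £1,240.28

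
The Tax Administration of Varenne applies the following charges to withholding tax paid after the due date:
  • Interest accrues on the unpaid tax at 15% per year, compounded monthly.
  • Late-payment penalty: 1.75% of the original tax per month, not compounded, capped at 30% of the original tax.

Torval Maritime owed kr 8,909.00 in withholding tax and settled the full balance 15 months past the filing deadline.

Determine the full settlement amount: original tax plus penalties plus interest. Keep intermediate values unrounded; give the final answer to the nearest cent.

kr 13,072.44

Penalty: 15 × 1.75% × kr 8,909.00 = kr 2,338.61… (below the 30% cap of kr 2,672.70)
Interest (15%/yr ÷ 12 = 1.25%/month): kr 8,909.00 × ((1 + 0.0125)^15 − 1) = kr 1,824.8232…
Total = kr 8,909.00 + kr 2,338.6125 + kr 1,824.8232… = kr 13,072.44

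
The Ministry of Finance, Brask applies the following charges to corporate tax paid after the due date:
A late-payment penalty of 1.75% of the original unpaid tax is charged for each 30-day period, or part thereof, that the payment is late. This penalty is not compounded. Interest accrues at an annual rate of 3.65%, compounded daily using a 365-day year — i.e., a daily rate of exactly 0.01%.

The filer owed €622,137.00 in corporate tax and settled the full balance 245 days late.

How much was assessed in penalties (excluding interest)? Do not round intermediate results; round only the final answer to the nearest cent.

Penalty periods: ⌈245/30⌉ = 9; penalty = 9 × 1.75% × €622,137.00 = €97,986.58…

€97,986.58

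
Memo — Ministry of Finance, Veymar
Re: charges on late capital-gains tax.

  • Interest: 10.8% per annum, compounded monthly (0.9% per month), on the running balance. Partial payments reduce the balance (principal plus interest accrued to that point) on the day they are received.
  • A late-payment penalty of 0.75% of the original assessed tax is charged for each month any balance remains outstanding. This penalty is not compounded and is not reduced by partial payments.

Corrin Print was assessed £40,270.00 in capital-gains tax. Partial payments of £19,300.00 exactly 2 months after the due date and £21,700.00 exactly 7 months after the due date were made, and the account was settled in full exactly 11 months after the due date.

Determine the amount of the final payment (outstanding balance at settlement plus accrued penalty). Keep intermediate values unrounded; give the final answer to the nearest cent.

Balance at month 2: £40,270.0000 × (1 + 0.009)^2 = £40,998.1219…
After £19,300.00 payment: £40,998.1219… − £19,300.00 = £21,698.1219…
Balance at month 7: £21,698.1219… × (1 + 0.009)^5 = £22,692.2717…
After £21,700.00 payment: £22,692.2717… − £21,700.00 = £992.2717…
Balance at month 11: £992.2717… × (1 + 0.009)^4 = £1,028.4787…
Penalty: 11 × 0.75% × £40,270.00 = £3,322.28…
Final settlement = outstanding balance + penalty = £1,028.4787… + £3,322.28… = £4,350.75

£4,350.75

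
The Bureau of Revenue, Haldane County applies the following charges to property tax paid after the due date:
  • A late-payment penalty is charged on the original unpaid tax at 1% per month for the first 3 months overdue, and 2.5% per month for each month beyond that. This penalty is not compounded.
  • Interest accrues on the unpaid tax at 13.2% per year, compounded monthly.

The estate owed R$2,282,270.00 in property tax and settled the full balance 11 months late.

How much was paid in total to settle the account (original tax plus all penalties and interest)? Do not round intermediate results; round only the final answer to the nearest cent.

R$3,099,047.70

Penalty, months 1–3: 3 × 1% × R$2,282,270.00 = R$68,468.10
Penalty, months 4–11: 8 × 2.5% × R$2,282,270.00 = R$456,454.00
Interest (13.2%/yr ÷ 12 = 1.1%/month): R$2,282,270.00 × ((1 + 0.011)^11 − 1) = R$291,855.5961…
Total = R$2,282,270.00 + R$524,922.1000 + R$291,855.5961… = R$3,099,047.70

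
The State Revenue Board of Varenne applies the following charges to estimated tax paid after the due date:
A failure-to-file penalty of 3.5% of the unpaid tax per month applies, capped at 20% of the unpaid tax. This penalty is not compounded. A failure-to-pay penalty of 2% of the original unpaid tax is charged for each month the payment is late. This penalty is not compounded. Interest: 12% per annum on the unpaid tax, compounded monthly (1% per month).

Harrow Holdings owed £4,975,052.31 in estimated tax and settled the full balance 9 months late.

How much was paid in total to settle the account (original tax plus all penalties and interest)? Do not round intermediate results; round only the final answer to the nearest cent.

£7,331,661.32

Failure-to-file: 9 × 3.5% × £4,975,052.31 = £1,567,141.48…, capped at 20% × £4,975,052.31 = £995,010.46…
Failure-to-pay penalty = 2% × £4,975,052.31 × 9 mo = £895,509.42…
Interest: £4,975,052.31 × ((1 + 0.01)^9 − 1) = £4,975,052.31 × 0.0936853… = £466,089.1323…
Total = £4,975,052.31 + £1,890,519.8778 + £466,089.1323… = £7,331,661.32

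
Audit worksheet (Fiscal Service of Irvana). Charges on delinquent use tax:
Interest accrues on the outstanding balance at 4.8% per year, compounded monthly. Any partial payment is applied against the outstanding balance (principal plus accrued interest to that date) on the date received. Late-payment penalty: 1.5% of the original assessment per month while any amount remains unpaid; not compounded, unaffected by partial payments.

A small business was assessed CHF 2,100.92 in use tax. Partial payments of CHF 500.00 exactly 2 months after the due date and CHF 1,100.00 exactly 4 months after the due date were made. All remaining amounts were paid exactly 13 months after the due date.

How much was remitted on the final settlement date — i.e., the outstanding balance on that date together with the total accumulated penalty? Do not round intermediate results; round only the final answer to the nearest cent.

Monthly rate = 4.8% ÷ 12 = 0.4%
Balance at month 2: CHF 2,100.9200 × (1 + 0.004)^2 = CHF 2,117.7610…
After CHF 500.00 payment: CHF 2,117.7610… − CHF 500.00 = CHF 1,617.7610…
Balance at month 4: CHF 1,617.7610… × (1 + 0.004)^2 = CHF 1,630.7289…
After CHF 1,100.00 payment: CHF 1,630.7289… − CHF 1,100.00 = CHF 530.7289…
Balance at month 13: CHF 530.7289… × (1 + 0.004)^9 = CHF 550.1438…
Penalty: 13 × 1.5% × CHF 2,100.92 = CHF 409.68…
Final settlement = outstanding balance + penalty = CHF 550.1438… + CHF 409.68… = CHF 959.82

CHF 959.82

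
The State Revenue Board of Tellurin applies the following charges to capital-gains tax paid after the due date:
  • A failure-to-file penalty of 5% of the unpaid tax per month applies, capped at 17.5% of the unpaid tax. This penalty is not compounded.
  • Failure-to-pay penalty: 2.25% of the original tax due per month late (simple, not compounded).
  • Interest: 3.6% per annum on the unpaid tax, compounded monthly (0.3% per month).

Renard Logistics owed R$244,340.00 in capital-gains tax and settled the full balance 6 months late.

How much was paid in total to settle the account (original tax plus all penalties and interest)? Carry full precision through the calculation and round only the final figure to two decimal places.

Failure-to-file: 6 × 5% × R$244,340.00 = R$73,302.00, capped at 17.5% × R$244,340.00 = R$42,759.50
Failure-to-pay penalty: 6 × 2.25% × R$244,340.00 = R$32,985.90
Interest: R$244,340.00 × ((1 + 0.003)^6 − 1) = R$244,340.00 × 0.0181355… = R$4,431.2381…
Total = R$244,340.00 + R$75,745.4000 + R$4,431.2381… = R$324,516.64

R$324,516.64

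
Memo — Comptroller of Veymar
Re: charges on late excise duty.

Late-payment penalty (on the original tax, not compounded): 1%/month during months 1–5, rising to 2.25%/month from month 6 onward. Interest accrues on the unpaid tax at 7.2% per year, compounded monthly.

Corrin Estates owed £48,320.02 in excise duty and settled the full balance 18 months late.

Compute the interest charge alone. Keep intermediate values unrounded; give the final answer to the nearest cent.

£5,493.42

Interest (7.2%/yr ÷ 12 = 0.6%/month): £48,320.02 × ((1 + 0.006)^18 − 1) = £5,493.4204…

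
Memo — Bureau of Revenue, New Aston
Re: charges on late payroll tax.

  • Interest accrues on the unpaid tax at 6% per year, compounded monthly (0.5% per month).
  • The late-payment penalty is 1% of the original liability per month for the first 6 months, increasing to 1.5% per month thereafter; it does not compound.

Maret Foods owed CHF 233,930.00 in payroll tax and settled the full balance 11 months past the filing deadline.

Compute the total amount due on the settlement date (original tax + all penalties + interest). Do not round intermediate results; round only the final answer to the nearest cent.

Penalty, months 1–6: 6 × 1% × CHF 233,930.00 = CHF 14,035.80
Penalty, months 7–11: 5 × 1.5% × CHF 233,930.00 = CHF 17,544.75
Interest: CHF 233,930.00 × ((1 + 0.005)^11 − 1) = CHF 233,930.00 × 0.0563958… = CHF 13,192.6771…
Total = CHF 233,930.00 + CHF 31,580.5500 + CHF 13,192.6771… = CHF 278,703.23

CHF 278,703.23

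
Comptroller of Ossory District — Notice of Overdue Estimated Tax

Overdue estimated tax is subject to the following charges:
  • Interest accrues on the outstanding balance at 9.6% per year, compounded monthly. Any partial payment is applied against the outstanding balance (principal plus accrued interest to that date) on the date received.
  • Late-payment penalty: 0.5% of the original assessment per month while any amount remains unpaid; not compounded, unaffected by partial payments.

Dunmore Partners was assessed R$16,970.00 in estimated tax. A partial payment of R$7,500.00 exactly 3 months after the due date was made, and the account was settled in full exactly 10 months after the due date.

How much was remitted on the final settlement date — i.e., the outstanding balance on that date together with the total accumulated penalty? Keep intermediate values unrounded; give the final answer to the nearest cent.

R$11,295.82

Monthly rate = 9.6% ÷ 12 = 0.8%
Balance at month 3: R$16,970.0000 × (1 + 0.008)^3 = R$17,380.5469…
After R$7,500.00 payment: R$17,380.5469… − R$7,500.00 = R$9,880.5469…
Balance at month 10: R$9,880.5469… × (1 + 0.008)^7 = R$10,447.3155…
Penalty: 10 × 0.5% × R$16,970.00 = R$848.50
Final settlement = outstanding balance + penalty = R$10,447.3155… + R$848.50 = R$11,295.82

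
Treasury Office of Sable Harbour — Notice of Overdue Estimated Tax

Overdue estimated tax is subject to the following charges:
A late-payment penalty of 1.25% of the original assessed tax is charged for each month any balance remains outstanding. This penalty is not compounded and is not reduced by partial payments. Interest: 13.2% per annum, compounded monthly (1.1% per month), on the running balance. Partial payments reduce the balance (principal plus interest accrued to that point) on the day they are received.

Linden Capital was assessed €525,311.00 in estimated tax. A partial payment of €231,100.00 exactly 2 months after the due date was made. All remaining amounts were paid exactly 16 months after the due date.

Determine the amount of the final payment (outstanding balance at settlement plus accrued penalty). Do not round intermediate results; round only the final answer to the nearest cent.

€461,511.90

Balance at month 2: €525,311.0000 × (1 + 0.011)^2 = €536,931.4046…
After €231,100.00 payment: €536,931.4046… − €231,100.00 = €305,831.4046…
Balance at month 16: €305,831.4046… × (1 + 0.011)^14 = €356,449.7034…
Penalty: 16 × 1.25% × €525,311.00 = €105,062.20
Final settlement = outstanding balance + penalty = €356,449.7034… + €105,062.20 = €461,511.90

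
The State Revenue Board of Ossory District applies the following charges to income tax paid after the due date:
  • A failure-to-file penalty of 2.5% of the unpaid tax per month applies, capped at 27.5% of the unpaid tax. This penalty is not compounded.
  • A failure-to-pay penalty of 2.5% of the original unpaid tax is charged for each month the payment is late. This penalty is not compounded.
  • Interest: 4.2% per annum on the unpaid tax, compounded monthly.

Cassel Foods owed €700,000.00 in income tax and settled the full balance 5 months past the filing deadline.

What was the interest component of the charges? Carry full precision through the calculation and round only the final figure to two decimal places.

Interest (4.2%/yr ÷ 12 = 0.35%/month): €700,000.00 × ((1 + 0.0035)^5 − 1) = €12,336.0507…

€12,336.05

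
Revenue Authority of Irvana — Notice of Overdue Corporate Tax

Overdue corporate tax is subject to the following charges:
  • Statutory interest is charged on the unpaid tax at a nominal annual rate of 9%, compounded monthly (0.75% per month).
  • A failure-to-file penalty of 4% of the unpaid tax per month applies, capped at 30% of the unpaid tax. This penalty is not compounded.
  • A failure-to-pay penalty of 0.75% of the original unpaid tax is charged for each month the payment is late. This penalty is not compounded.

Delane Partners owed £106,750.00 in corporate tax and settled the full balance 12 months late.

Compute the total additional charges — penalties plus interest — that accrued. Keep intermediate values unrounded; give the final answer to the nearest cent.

£51,646.39

Failure-to-file: 12 × 4% × £106,750.00 = £51,240.00, capped at 30% × £106,750.00 = £32,025.00
Failure-to-pay penalty = 0.75% × £106,750.00 × 12 mo = £9,607.50
Interest: £106,750.00 × ((1 + 0.0075)^12 − 1) = £106,750.00 × 0.0938069… = £10,013.8863…
Penalties + interest = £41,632.5000 + £10,013.8863… = £51,646.39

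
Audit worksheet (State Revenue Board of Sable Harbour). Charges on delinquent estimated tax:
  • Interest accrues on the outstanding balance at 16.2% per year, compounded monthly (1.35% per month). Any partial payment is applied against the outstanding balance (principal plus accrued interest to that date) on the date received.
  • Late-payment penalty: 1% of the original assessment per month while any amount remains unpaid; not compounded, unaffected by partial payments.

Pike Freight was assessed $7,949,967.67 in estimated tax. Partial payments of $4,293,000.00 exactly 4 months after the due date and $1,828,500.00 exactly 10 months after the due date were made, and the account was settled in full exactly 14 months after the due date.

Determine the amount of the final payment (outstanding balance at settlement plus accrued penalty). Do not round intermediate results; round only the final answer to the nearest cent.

$3,866,429.26

Balance at month 4: $7,949,967.6700 × (1 + 0.0135)^4 = $8,388,037.7175…
After $4,293,000.00 payment: $8,388,037.7175… − $4,293,000.00 = $4,095,037.7175…
Balance at month 10: $4,095,037.7175… × (1 + 0.0135)^6 = $4,438,134.1398…
After $1,828,500.00 payment: $4,438,134.1398… − $1,828,500.00 = $2,609,634.1398…
Balance at month 14: $2,609,634.1398… × (1 + 0.0135)^4 = $2,753,433.7877…
Penalty: 14 × 1% × $7,949,967.67 = $1,112,995.47…
Final settlement = outstanding balance + penalty = $2,753,433.7877… + $1,112,995.47… = $3,866,429.26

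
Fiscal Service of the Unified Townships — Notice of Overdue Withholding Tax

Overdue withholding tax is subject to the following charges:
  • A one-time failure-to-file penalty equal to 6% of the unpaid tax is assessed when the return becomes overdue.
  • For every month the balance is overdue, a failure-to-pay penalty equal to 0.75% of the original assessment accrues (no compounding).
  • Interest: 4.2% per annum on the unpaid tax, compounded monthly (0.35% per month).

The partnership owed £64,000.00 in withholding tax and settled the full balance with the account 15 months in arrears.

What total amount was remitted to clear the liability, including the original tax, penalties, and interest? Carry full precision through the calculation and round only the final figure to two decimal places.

Failure-to-file penalty: 6% × £64,000.00 = £3,840.00
Failure-to-pay penalty: 15 × 0.75% × £64,000.00 = £7,200.00
Interest: £64,000.00 × ((1 + 0.0035)^15 − 1) = £64,000.00 × 0.0538060… = £3,443.5817…
Total = £64,000.00 + £11,040.0000 + £3,443.5817… = £78,483.58

£78,483.58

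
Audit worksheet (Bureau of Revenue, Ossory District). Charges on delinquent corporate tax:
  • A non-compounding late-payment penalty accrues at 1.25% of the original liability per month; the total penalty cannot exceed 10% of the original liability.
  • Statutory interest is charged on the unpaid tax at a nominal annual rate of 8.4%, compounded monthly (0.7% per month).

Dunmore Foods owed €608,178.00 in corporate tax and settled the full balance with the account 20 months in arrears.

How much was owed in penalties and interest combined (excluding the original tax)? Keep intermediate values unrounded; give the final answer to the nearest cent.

Penalty (uncapped): 20 × 1.25% × €608,178.00 = €152,044.50; cap = 10% × €608,178.00 = €60,817.80 → penalty = €60,817.80
Interest: €608,178.00 × ((1 + 0.007)^20 − 1) = €608,178.00 × 0.1497129… = €91,052.1031…
Penalties + interest = €60,817.8000 + €91,052.1031… = €151,869.90

€151,869.90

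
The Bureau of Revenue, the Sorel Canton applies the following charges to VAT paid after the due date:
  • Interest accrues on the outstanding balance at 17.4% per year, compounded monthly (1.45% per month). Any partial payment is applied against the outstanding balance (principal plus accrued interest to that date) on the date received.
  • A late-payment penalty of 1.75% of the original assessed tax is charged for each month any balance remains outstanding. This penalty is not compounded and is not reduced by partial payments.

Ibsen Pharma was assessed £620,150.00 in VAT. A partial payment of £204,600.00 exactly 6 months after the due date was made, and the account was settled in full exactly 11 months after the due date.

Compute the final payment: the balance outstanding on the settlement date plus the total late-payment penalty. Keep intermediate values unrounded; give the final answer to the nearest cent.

Balance at month 6: £620,150.0000 × (1 + 0.0145)^6 = £676,097.0738…
After £204,600.00 payment: £676,097.0738… − £204,600.00 = £471,497.0738…
Balance at month 11: £471,497.0738… × (1 + 0.0145)^5 = £506,686.4129…
Penalty: 11 × 1.75% × £620,150.00 = £119,378.88…
Final settlement = outstanding balance + penalty = £506,686.4129… + £119,378.88… = £626,065.29

£626,065.29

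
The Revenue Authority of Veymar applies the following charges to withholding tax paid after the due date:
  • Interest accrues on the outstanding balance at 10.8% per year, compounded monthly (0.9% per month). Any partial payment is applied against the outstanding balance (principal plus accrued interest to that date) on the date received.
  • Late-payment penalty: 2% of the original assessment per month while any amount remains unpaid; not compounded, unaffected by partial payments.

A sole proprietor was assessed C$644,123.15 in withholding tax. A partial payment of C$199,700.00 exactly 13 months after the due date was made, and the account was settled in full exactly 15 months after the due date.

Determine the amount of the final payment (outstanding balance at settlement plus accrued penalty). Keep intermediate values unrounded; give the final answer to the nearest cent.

Balance at month 13: C$644,123.1500 × (1 + 0.009)^13 = C$723,692.4956…
After C$199,700.00 payment: C$723,692.4956… − C$199,700.00 = C$523,992.4956…
Balance at month 15: C$523,992.4956… × (1 + 0.009)^2 = C$533,466.8039…
Penalty: 15 × 2% × C$644,123.15 = C$193,236.95…
Final settlement = outstanding balance + penalty = C$533,466.8039… + C$193,236.95… = C$726,703.75

C$726,703.75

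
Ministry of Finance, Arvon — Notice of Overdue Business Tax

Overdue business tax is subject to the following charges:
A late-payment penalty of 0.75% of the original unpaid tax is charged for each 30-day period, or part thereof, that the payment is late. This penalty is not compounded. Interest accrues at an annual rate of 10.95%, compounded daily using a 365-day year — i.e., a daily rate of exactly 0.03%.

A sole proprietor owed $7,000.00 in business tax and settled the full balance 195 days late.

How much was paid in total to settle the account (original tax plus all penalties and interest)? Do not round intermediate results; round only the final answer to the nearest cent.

Penalty periods: ⌈195/30⌉ = 7; penalty = 7 × 0.75% × $7,000.00 = $367.50
Interest: $7,000.00 × ((1 + 0.0003)^195 − 1) = $7,000.00 × 0.06023568… = $421.6498…
Total = $7,000.00 + $367.5000 + $421.6498… = $7,789.15

$7,789.15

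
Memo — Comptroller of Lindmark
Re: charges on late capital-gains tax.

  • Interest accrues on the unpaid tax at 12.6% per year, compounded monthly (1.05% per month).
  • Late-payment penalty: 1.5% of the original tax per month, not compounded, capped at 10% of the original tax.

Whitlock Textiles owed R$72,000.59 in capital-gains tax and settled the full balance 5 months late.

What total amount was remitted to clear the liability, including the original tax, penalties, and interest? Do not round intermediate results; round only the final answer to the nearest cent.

Penalty: 5 × 1.5% × R$72,000.59 = R$5,400.04… (below the 10% cap of R$7,200.06…)
Interest: R$72,000.59 × ((1 + 0.0105)^5 − 1) = R$72,000.59 × 0.0536141… = R$3,860.2495…
Total = R$72,000.59 + R$5,400.0443… + R$3,860.2495… = R$81,260.88

R$81,260.88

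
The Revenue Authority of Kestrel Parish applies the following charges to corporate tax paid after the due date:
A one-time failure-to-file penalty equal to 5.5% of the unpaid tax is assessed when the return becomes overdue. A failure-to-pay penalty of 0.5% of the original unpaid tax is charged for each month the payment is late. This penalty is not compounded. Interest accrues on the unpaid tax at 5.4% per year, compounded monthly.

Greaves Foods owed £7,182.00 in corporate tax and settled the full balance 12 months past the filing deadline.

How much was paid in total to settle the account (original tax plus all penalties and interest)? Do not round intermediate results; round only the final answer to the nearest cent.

Failure-to-file penalty: 5.5% × £7,182.00 = £395.01
Failure-to-pay penalty = 0.5% × £7,182.00 × 12 mo = £430.92
Interest (5.4%/yr ÷ 12 = 0.45%/month): £7,182.00 × ((1 + 0.0045)^12 − 1) = £397.5722…
Total = £7,182.00 + £825.9300 + £397.5722… = £8,405.50

£8,405.50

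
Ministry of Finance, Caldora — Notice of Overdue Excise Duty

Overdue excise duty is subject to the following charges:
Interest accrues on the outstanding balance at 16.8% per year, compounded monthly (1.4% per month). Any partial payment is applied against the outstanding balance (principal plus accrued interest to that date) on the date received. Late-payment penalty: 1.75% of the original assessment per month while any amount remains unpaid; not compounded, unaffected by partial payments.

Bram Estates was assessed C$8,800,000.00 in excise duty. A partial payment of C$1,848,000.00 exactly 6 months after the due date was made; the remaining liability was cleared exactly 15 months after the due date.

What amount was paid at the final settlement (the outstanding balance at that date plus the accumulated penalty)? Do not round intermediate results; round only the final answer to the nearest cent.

Balance at month 6: C$8,800,000.0000 × (1 + 0.014)^6 = C$9,565,560.0434…
After C$1,848,000.00 payment: C$9,565,560.0434… − C$1,848,000.00 = C$7,717,560.0434…
Balance at month 15: C$7,717,560.0434… × (1 + 0.014)^9 = C$8,746,244.4633…
Penalty: 15 × 1.75% × C$8,800,000.00 = C$2,310,000.00
Final settlement = outstanding balance + penalty = C$8,746,244.4633… + C$2,310,000.00 = C$11,056,244.46

C$11,056,244.46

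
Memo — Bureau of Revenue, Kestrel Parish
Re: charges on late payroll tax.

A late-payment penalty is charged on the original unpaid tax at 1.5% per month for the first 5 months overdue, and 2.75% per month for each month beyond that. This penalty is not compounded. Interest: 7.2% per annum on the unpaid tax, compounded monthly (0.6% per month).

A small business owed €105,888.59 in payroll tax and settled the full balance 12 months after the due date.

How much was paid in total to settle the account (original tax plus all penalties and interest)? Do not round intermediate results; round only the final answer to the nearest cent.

Penalty, months 1–5: 5 × 1.5% × €105,888.59 = €7,941.64…
Penalty, months 6–12: 7 × 2.75% × €105,888.59 = €20,383.55…
Interest: €105,888.59 × ((1 + 0.006)^12 − 1) = €105,888.59 × 0.0744242… = €7,880.6702…
Total = €105,888.59 + €28,325.1978… + €7,880.6702… = €142,094.46

€142,094.46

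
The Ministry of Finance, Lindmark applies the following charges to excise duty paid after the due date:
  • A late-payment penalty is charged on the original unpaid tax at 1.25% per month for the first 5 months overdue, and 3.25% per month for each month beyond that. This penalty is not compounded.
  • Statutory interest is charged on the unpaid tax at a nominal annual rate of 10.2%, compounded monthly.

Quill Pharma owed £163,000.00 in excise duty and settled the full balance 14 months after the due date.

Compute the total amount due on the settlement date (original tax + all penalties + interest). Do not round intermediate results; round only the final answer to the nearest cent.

£241,370.99

Penalty, months 1–5: 5 × 1.25% × £163,000.00 = £10,187.50
Penalty, months 6–14: 9 × 3.25% × £163,000.00 = £47,677.50
Interest (10.2%/yr ÷ 12 = 0.85%/month): £163,000.00 × ((1 + 0.0085)^14 − 1) = £20,505.9879…
Total = £163,000.00 + £57,865.0000 + £20,505.9879… = £241,370.99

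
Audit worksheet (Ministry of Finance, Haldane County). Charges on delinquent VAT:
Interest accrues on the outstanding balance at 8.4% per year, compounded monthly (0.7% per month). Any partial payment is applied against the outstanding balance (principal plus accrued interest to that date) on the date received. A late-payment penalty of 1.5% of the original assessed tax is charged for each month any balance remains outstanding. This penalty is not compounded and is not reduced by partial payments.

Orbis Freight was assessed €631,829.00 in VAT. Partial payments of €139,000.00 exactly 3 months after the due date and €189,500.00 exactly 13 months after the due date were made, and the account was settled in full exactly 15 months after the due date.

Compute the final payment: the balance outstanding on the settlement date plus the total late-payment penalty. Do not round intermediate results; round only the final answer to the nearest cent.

€500,385.57

Balance at month 3: €631,829.0000 × (1 + 0.007)^3 = €645,190.5046…
After €139,000.00 payment: €645,190.5046… − €139,000.00 = €506,190.5046…
Balance at month 13: €506,190.5046… × (1 + 0.007)^10 = €542,761.0821…
After €189,500.00 payment: €542,761.0821… − €189,500.00 = €353,261.0821…
Balance at month 15: €353,261.0821… × (1 + 0.007)^2 = €358,224.0471…
Penalty: 15 × 1.5% × €631,829.00 = €142,161.53…
Final settlement = outstanding balance + penalty = €358,224.0471… + €142,161.53… = €500,385.57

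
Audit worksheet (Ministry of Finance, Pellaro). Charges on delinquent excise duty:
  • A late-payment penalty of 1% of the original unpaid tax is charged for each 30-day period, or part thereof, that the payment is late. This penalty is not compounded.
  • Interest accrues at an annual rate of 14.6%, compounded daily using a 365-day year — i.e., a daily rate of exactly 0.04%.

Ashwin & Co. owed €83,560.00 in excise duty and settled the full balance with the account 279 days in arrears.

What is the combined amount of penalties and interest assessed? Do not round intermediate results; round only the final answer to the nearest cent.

€18,219.47

Penalty periods: ⌈279/30⌉ = 10; penalty = 10 × 1% × €83,560.00 = €8,356.00
Interest: €83,560.00 × ((1 + 0.0004)^279 − 1) = €83,560.00 × 0.11804060… = €9,863.4723…
Penalties + interest = €8,356.0000 + €9,863.4723… = €18,219.47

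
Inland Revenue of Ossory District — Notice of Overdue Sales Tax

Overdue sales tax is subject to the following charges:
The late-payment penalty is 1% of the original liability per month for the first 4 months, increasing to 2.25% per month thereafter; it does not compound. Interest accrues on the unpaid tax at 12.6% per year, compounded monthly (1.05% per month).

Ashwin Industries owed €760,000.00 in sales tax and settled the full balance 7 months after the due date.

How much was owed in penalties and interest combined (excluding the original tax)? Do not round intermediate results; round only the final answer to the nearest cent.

Penalty, months 1–4: 4 × 1% × €760,000.00 = €30,400.00
Penalty, months 5–7: 3 × 2.25% × €760,000.00 = €51,300.00
Interest: €760,000.00 × ((1 + 0.0105)^7 − 1) = €760,000.00 × 0.0758562… = €57,650.7082…
Penalties + interest = €81,700.0000 + €57,650.7082… = €139,350.71

€139,350.71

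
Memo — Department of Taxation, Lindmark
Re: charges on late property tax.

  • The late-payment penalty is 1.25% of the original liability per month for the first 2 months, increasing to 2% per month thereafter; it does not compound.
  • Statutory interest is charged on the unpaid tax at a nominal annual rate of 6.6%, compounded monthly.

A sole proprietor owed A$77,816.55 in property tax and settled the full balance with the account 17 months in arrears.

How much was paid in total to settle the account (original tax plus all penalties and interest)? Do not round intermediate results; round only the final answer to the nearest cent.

Penalty, months 1–2: 2 × 1.25% × A$77,816.55 = A$1,945.41…
Penalty, months 3–17: 15 × 2% × A$77,816.55 = A$23,344.97…
Interest (6.6%/yr ÷ 12 = 0.55%/month): A$77,816.55 × ((1 + 0.0055)^17 − 1) = A$7,604.9604…
Total = A$77,816.55 + A$25,290.3788… + A$7,604.9604… = A$110,711.89

A$110,711.89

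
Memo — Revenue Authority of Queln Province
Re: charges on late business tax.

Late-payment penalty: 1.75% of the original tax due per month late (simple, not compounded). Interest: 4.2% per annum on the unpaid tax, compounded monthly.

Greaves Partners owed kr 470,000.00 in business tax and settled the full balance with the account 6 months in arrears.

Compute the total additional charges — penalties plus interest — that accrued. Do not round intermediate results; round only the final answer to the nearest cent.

Late-payment penalty: 6 × 1.75% × kr 470,000.00 = kr 49,350.00
Interest (4.2%/yr ÷ 12 = 0.35%/month): kr 470,000.00 × ((1 + 0.0035)^6 − 1) = kr 9,956.7666…
Penalties + interest = kr 49,350.0000 + kr 9,956.7666… = kr 59,306.77

kr 59,306.77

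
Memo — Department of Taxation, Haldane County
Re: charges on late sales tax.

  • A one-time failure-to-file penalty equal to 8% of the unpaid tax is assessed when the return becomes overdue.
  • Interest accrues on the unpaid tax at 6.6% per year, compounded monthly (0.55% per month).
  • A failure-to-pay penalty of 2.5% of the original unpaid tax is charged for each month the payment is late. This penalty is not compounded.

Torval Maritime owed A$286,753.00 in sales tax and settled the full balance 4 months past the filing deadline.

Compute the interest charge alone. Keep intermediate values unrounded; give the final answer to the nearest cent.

Interest: A$286,753.00 × ((1 + 0.0055)^4 − 1) = A$286,753.00 × 0.0221822… = A$6,360.8028…

A$6,360.80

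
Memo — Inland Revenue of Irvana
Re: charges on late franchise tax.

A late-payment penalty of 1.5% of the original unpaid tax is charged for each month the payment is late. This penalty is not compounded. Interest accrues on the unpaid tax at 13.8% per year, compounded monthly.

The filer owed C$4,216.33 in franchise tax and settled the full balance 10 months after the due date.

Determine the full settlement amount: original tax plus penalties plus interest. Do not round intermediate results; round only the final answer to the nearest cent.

Late-payment penalty: 10 × 1.5% × C$4,216.33 = C$632.45…
Interest (13.8%/yr ÷ 12 = 1.15%/month): C$4,216.33 × ((1 + 0.0115)^10 − 1) = C$510.7556…
Total = C$4,216.33 + C$632.4495 + C$510.7556… = C$5,359.54

C$5,359.54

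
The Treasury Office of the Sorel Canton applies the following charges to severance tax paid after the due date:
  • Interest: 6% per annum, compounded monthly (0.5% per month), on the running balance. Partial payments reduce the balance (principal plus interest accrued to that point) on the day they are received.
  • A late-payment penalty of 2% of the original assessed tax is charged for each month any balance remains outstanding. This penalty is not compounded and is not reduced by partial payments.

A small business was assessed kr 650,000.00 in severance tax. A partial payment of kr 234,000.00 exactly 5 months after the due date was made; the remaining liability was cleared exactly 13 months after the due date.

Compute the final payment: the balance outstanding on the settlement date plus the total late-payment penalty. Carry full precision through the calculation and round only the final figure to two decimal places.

kr 619,015.58

Balance at month 5: kr 650,000.0000 × (1 + 0.005)^5 = kr 666,413.3145…
After kr 234,000.00 payment: kr 666,413.3145… − kr 234,000.00 = kr 432,413.3145…
Balance at month 13: kr 432,413.3145… × (1 + 0.005)^8 = kr 450,015.5823…
Penalty: 13 × 2% × kr 650,000.00 = kr 169,000.00
Final settlement = outstanding balance + penalty = kr 450,015.5823… + kr 169,000.00 = kr 619,015.58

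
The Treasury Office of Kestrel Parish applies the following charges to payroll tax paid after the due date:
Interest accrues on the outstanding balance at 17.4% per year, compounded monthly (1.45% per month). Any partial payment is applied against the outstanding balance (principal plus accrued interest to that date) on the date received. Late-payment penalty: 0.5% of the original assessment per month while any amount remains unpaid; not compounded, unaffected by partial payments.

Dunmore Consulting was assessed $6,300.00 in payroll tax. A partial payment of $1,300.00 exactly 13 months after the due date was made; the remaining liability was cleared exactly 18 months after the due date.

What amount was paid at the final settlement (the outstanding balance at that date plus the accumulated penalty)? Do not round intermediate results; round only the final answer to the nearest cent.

$7,333.50

Balance at month 13: $6,300.0000 × (1 + 0.0145)^13 = $7,596.5643…
After $1,300.00 payment: $7,596.5643… − $1,300.00 = $6,296.5643…
Balance at month 18: $6,296.5643… × (1 + 0.0145)^5 = $6,766.4971…
Penalty: 18 × 0.5% × $6,300.00 = $567.00
Final settlement = outstanding balance + penalty = $6,766.4971… + $567.00 = $7,333.50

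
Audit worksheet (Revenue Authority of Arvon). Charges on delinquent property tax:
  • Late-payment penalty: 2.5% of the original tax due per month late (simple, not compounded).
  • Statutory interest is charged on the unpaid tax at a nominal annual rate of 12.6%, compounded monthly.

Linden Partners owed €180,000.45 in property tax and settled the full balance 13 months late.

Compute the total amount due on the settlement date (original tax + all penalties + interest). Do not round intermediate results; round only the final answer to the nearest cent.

€264,679.76

Late-payment penalty = 2.5% × €180,000.45 × 13 mo = €58,500.15…
Interest (12.6%/yr ÷ 12 = 1.05%/month): €180,000.45 × ((1 + 0.0105)^13 − 1) = €26,179.1643…
Total = €180,000.45 + €58,500.1463… + €26,179.1643… = €264,679.76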